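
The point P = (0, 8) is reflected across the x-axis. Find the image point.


Transformation: reflection
Original point: (0, 8)
Rule for reflection over the x-axis: (x, y) -> (x, -y)
Apply: (0, 8) -> (0, -8)
(0, -8)


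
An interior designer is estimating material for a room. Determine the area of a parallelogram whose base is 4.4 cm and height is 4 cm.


Shape: parallelogram
Base b = 4.4 cm, Height h = 4 cm
Formula: A = b * h
A = 4.4 * 4
A = 17.6
17.6 cm^2


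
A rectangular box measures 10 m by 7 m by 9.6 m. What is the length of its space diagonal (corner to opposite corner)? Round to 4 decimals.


Shape: rectangular box (space diagonal)
l = 10 m, w = 7 m, h = 9.6 m
Visualize: the diagonal of the base, then a right triangle with that diagonal and the height.
Formula: d = sqrt(l^2 + w^2 + h^2)
l^2 + w^2 + h^2 = 100 + 49 + 92.16 = 241.16
d = sqrt(241.16)
d = 15.5293
15.5293 m


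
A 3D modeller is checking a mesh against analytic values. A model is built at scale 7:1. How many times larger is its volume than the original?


Linear scale factor k = 7
Rule: under a linear scaling by k, volumes scale by k^3.
k^3 = 7 * 7 * 7
k^3 = 49 * 7
k^3 = 343
Volume scales by a factor of 343.
343 (dimensionless)


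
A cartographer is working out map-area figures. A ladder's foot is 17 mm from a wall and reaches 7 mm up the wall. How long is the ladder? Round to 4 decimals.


Shape: right triangle
Legs a = 17 mm, b = 7 mm
Formula: c = sqrt(a^2 + b^2)
a^2 = 289, b^2 = 49
a^2 + b^2 = 338
c = sqrt(338)
c = 18.3848
18.3848 mm


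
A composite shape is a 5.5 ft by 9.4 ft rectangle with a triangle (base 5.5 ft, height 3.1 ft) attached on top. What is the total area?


Composite shape: rectangle + triangle
Rectangle area = 5.5 * 9.4 = 51.7
Triangle area = 0.5 * 5.5 * 3.1 = 8.525
Total = 51.7 + 8.525
Total = 60.225
60.225 ft^2


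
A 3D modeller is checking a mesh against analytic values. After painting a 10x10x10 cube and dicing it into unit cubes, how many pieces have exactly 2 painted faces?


Large cube: 10 x 10 x 10, cut into unit cubes.
n = 10, so n - 2 = 8
Cubes with 2 painted faces lie along the edges, excluding corners.
A cube has 12 edges; each contributes (n - 2) = 8 such cubes.
Count = 12 * 8 = 96
96 unit cubes


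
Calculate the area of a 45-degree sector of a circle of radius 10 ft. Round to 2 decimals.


Shape: circular sector
Radius r = 10 ft, Angle = 45 degrees
Formula: A = (angle/360) * pi * r^2
r^2 = 100
Fraction of circle = 45/360
A = (45/360) * pi * 100
A = 12.5 * pi
A = 39.27
39.27 ft^2


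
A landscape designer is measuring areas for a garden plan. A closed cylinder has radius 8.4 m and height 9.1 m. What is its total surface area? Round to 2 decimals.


Shape: closed cylinder
Radius r = 8.4 m, Height h = 9.1 m
Formula: SA = 2*pi*r^2 + 2*pi*r*h = 2*pi*r*(r + h)
r + h = 17.5
2 * r * (r + h) = 2 * 8.4 * 17.5 = 294
SA = 294 * pi
SA = 923.63
923.63 m^2


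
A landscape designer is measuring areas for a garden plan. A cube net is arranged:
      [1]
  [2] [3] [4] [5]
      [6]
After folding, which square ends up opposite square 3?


Net: cross layout. Take square 3 as the base (bottom).
Fold the four squares in the horizontal row up around 3: 2 -> left, 4 -> right, 5 wraps to the top.
Fold 1 and 6 up from 3: 1 -> back, 6 -> front.
Opposite pairs are therefore: (1, 6), (2, 4), (3, 5).
Face 3 is opposite face 5.
face 5


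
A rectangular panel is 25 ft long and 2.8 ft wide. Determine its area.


Shape: rectangle
Length l = 25 ft, Width w = 2.8 ft
Formula: A = l * w
A = 25 * 2.8
A = 70
70 ft^2


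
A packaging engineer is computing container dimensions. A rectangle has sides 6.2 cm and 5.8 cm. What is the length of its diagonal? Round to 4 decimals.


Shape: rectangle (diagonal via Pythagoras)
Sides: 6.2 cm and 5.8 cm
Formula: d = sqrt(l^2 + w^2)
l^2 = 38.44, w^2 = 33.64
l^2 + w^2 = 72.08
d = sqrt(72.08)
d = 8.49
8.49 cm


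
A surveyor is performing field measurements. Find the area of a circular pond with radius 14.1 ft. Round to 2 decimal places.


Shape: circle
Radius r = 14.1 ft
Formula: A = pi * r^2
r^2 = 14.1^2 = 198.81
A = pi * 198.81
A = 624.58
624.58 ft^2


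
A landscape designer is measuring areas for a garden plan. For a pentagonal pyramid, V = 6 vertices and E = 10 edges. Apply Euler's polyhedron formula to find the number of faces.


Polyhedron: pentagonal pyramid
Euler's formula for convex polyhedra: V - E + F = 2
Given: V = 6 vertices and E = 10 edges
Solve for F:
F = 2 + E - V = 2 + 10 - 6 = 6
6 faces


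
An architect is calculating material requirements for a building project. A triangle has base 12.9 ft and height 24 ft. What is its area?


Shape: triangle
Base b = 12.9 ft, Height h = 24 ft
Formula: A = (1/2) * b * h
A = 0.5 * 12.9 * 24
A = 0.5 * 309.6
A = 154.8
154.8 ft^2


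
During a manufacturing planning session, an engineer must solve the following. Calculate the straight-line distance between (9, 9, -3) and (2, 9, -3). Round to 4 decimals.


3D distance between two points
P1 = (9, 9, -3), P2 = (2, 9, -3)
Formula: d = sqrt((x2-x1)^2 + (y2-y1)^2 + (z2-z1)^2)
dx = 2 - 9 = -7
dy = 9 - 9 = 0
dz = -3 - -3 = 0
dx^2 + dy^2 + dz^2 = 49 + 0 + 0 = 49
d = sqrt(49)
d = 7.0
7 units


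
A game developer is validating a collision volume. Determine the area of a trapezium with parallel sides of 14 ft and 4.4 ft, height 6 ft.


Shape: trapezoid
Parallel sides a = 14 ft, b = 4.4 ft; Height h = 6 ft
Formula: A = (a + b) * h / 2
a + b = 14 + 4.4 = 18.4
A = 18.4 * 6 / 2
A = 110.4 / 2
A = 55.2
55.2 ft^2


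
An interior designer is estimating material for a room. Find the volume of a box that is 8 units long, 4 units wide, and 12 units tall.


Shape: rectangular prism
l = 8 units, w = 4 units, h = 12 units
Formula: V = l * w * h
V = 8 * 4 * 12
V = 32 * 12
V = 384
384 units^3


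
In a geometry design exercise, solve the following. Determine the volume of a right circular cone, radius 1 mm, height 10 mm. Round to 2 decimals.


Shape: cone
Radius r = 1 mm, Height h = 10 mm
Formula: V = (1/3) * pi * r^2 * h
r^2 = 1
pi * r^2 * h = pi * 1 * 10 = 10 * pi
V = 10 * pi / 3
V = 10.47
10.47 mm^3


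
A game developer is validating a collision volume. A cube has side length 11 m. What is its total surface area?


Shape: cube
Side s = 11 m
A cube has 6 square faces.
Formula: SA = 6 * s^2
s^2 = 121
SA = 6 * 121
SA = 726
726 m^2


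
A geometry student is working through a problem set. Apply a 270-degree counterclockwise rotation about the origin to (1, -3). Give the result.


Transformation: rotation about the origin
Original point: (1, -3)
Rule for 270 deg counterclockwise: (x, y) -> (y, -x)
Apply: (1, -3) -> (-3, -1)
(-3, -1)


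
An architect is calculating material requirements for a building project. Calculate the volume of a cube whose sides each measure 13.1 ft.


Shape: cube
Side s = 13.1 ft
Formula: V = s^3
V = 13.1 * 13.1 * 13.1
V = 171.61 * 13.1
V = 2248.091
2248.091 ft^3


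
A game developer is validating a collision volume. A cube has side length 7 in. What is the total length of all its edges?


Shape: cube
Side s = 7 in
A cube has 12 edges, all equal.
Formula: total edge length = 12 * s
Total = 12 * 7
Total = 84
84 in


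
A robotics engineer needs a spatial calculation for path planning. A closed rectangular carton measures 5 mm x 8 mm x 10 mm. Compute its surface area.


Shape: rectangular prism
l = 5 mm, w = 8 mm, h = 10 mm
Formula: SA = 2(lw + lh + wh)
lw = 40, lh = 50, wh = 80
lw + lh + wh = 170
SA = 2 * 170
SA = 340
340 mm^2


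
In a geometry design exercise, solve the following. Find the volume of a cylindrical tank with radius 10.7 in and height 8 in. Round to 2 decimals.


Shape: cylinder
Radius r = 10.7 in, Height h = 8 in
Formula: V = pi * r^2 * h
r^2 = 114.49
V = pi * 114.49 * 8
V = 915.92 * pi
V = 2877.45
2877.45 in^3


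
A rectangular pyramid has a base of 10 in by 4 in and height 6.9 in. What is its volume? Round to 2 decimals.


Shape: rectangular pyramid
Base: 10 in x 4 in, Height h = 6.9 in
Formula: V = (1/3) * base_area * h
base_area = 10 * 4 = 40
base_area * h = 40 * 6.9 = 276
V = 276 / 3
V = 92
92 in^3


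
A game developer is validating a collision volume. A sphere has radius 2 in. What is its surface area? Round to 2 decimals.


Shape: sphere
Radius r = 2 in
Formula: SA = 4 * pi * r^2
r^2 = 4
SA = 4 * pi * 4
SA = 16 * pi
SA = 50.27
50.27 in^2


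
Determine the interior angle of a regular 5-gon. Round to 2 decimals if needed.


Shape: regular pentagon (5 sides)
Formula: interior angle = (n - 2) * 180 / n
(n - 2) = 3
(n - 2) * 180 = 540
angle = 540 / 5
angle = 108
108 degrees


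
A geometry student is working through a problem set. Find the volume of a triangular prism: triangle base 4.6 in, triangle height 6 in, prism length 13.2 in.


Shape: triangular prism
Triangle base = 4.6 in, triangle height = 6 in, prism length L = 13.2 in
Formula: V = (1/2 * b * h_tri) * L
Cross-section area = 0.5 * 4.6 * 6 = 13.8
V = 13.8 * 13.2
V = 182.16
182.16 in^3


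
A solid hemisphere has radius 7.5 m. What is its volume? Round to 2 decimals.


Shape: hemisphere (half of a sphere)
Radius r = 7.5 m
Formula: V = (1/2) * (4/3) * pi * r^3 = (2/3) * pi * r^3
r^3 = 421.875
(2/3) * 421.875 = 281.25
V = 281.25 * pi
V = 883.57
883.57 m^3


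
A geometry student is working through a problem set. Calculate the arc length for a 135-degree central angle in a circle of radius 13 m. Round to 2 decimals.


Shape: circular arc
Radius r = 13 m, Angle = 135 degrees
Formula: L = (angle/360) * 2 * pi * r
2 * pi * r = 26 * pi
L = (135/360) * 26 * pi
L = 9.75 * pi
L = 30.63
30.63 m


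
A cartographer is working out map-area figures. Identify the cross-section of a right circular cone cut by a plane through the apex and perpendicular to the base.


Solid: right circular cone
Cutting plane: through the apex and perpendicular to the base
Visualize the intersection of the plane with the solid's surface.
The boundary of the cut region is a isosceles triangle.
isosceles triangle


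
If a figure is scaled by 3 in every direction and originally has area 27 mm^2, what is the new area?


Linear scale factor k = 3
Original area = 27 mm^2
Rule: under a linear scaling by k, areas scale by k^2.
k^2 = 3^2 = 9
New area = 27 * 9
New area = 243
243 mm^2


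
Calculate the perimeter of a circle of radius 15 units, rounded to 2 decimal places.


Shape: circle
Radius r = 15 units
Formula: C = 2 * pi * r
C = 2 * pi * 15
C = 30 * pi
C = 94.25
94.25 units


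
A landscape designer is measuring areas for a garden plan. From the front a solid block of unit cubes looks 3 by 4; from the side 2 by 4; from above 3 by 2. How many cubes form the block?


Orthographic views of a solid rectangular block:
Front view 3 x 4 -> length = 3, height = 4
Side view 2 x 4 -> width = 2, height = 4 (consistent)
Top view 3 x 2 -> confirms length = 3, width = 2
The block is 3 x 2 x 4.
Total unit cubes = 3 * 2 * 4 = 24
24 unit cubes


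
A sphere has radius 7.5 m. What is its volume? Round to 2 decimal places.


Shape: sphere
Radius r = 7.5 m
Formula: V = (4/3) * pi * r^3
r^3 = 421.875
(4/3) * 421.875 = 562.5
V = 562.5 * pi
V = 1767.15
1767.15 m^3


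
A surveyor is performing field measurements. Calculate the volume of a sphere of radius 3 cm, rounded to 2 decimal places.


Shape: sphere
Radius r = 3 cm
Formula: V = (4/3) * pi * r^3
r^3 = 27
(4/3) * 27 = 36
V = 36 * pi
V = 113.1
113.1 cm^3


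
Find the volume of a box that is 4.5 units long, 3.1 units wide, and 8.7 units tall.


Shape: rectangular prism
l = 4.5 units, w = 3.1 units, h = 8.7 units
Formula: V = l * w * h
V = 4.5 * 3.1 * 8.7
V = 13.95 * 8.7
V = 121.365
121.365 units^3


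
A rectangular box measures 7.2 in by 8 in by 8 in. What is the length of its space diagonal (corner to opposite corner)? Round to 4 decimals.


Shape: rectangular box (space diagonal)
l = 7.2 in, w = 8 in, h = 8 in
Visualize: the diagonal of the base, then a right triangle with that diagonal and the height.
Formula: d = sqrt(l^2 + w^2 + h^2)
l^2 + w^2 + h^2 = 51.84 + 64 + 64 = 179.84
d = sqrt(179.84)
d = 13.4104
13.4104 in


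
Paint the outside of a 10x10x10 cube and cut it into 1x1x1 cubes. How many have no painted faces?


Large cube: 10 x 10 x 10, cut into unit cubes.
n = 10, so n - 2 = 8
Unpainted cubes form the interior (n - 2)^3 block.
(n - 2)^3 = 8^3 = 512
512 unit cubes


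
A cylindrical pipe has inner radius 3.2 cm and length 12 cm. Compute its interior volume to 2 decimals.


Shape: cylinder
Radius r = 3.2 cm, Height h = 12 cm
Formula: V = pi * r^2 * h
r^2 = 10.24
V = pi * 10.24 * 12
V = 122.88 * pi
V = 386.04
386.04 cm^3


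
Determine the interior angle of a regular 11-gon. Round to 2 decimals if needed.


Shape: regular hendecagon (11 sides)
Formula: interior angle = (n - 2) * 180 / n
(n - 2) = 9
(n - 2) * 180 = 1620
angle = 1620 / 11
angle = 147.27
147.27 degrees


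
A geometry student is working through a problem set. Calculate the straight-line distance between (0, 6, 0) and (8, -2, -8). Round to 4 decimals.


3D distance between two points
P1 = (0, 6, 0), P2 = (8, -2, -8)
Formula: d = sqrt((x2-x1)^2 + (y2-y1)^2 + (z2-z1)^2)
dx = 8 - 0 = 8
dy = -2 - 6 = -8
dz = -8 - 0 = -8
dx^2 + dy^2 + dz^2 = 64 + 64 + 64 = 192
d = sqrt(192)
d = 13.8564
13.8564 units


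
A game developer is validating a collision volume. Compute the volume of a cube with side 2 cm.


Shape: cube
Side s = 2 cm
Formula: V = s^3
V = 2 * 2 * 2
V = 4 * 2
V = 8
8 cm^3


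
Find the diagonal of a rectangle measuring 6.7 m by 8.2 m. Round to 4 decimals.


Shape: rectangle (diagonal via Pythagoras)
Sides: 6.7 m and 8.2 m
Formula: d = sqrt(l^2 + w^2)
l^2 = 44.89, w^2 = 67.24
l^2 + w^2 = 112.13
d = sqrt(112.13)
d = 10.5891
10.5891 m


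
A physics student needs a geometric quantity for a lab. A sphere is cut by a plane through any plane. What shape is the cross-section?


Solid: sphere
Cutting plane: through any plane
Visualize the intersection of the plane with the solid's surface.
The boundary of the cut region is a circle.
circle


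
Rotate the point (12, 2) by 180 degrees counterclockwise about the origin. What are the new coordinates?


Transformation: rotation about the origin
Original point: (12, 2)
Rule for 180 deg: (x, y) -> (-x, -y)
Apply: (12, 2) -> (-12, -2)
(-12, -2)


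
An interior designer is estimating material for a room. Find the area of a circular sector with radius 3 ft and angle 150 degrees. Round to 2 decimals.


Shape: circular sector
Radius r = 3 ft, Angle = 150 degrees
Formula: A = (angle/360) * pi * r^2
r^2 = 9
Fraction of circle = 150/360
A = (150/360) * pi * 9
A = 3.75 * pi
A = 11.78
11.78 ft^2


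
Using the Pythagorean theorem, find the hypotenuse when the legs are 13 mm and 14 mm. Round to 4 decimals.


Shape: right triangle
Legs a = 13 mm, b = 14 mm
Formula: c = sqrt(a^2 + b^2)
a^2 = 169, b^2 = 196
a^2 + b^2 = 365
c = sqrt(365)
c = 19.105
19.105 mm


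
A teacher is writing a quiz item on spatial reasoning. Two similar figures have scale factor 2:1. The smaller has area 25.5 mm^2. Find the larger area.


Linear scale factor k = 2
Original area = 25.5 mm^2
Rule: under a linear scaling by k, areas scale by k^2.
k^2 = 2^2 = 4
New area = 25.5 * 4
New area = 102
102 mm^2


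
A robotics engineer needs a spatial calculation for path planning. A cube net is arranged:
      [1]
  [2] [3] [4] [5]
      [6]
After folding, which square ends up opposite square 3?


Net: cross layout. Take square 3 as the base (bottom).
Fold the four squares in the horizontal row up around 3: 2 -> left, 4 -> right, 5 wraps to the top.
Fold 1 and 6 up from 3: 1 -> back, 6 -> front.
Opposite pairs are therefore: (1, 6), (2, 4), (3, 5).
Face 3 is opposite face 5.
face 5


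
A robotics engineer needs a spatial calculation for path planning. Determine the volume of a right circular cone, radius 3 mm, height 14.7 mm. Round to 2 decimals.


Shape: cone
Radius r = 3 mm, Height h = 14.7 mm
Formula: V = (1/3) * pi * r^2 * h
r^2 = 9
pi * r^2 * h = pi * 9 * 14.7 = 132.3 * pi
V = 132.3 * pi / 3
V = 138.54
138.54 mm^3


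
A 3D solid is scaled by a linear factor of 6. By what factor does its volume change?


Linear scale factor k = 6
Rule: under a linear scaling by k, volumes scale by k^3.
k^3 = 6 * 6 * 6
k^3 = 36 * 6
k^3 = 216
Volume scales by a factor of 216.
216 (dimensionless)


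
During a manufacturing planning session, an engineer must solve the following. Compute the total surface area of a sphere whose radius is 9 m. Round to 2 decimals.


Shape: sphere
Radius r = 9 m
Formula: SA = 4 * pi * r^2
r^2 = 81
SA = 4 * pi * 81
SA = 324 * pi
SA = 1017.88
1017.88 m^2


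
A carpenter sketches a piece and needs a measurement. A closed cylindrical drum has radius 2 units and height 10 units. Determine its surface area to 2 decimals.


Shape: closed cylinder
Radius r = 2 units, Height h = 10 units
Formula: SA = 2*pi*r^2 + 2*pi*r*h = 2*pi*r*(r + h)
r + h = 12
2 * r * (r + h) = 2 * 2 * 12 = 48
SA = 48 * pi
SA = 150.8
150.8 units^2


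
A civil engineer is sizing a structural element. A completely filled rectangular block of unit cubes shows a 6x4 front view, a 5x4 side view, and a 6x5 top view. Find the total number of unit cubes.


Orthographic views of a solid rectangular block:
Front view 6 x 4 -> length = 6, height = 4
Side view 5 x 4 -> width = 5, height = 4 (consistent)
Top view 6 x 5 -> confirms length = 6, width = 5
The block is 6 x 5 x 4.
Total unit cubes = 6 * 5 * 4 = 120
120 unit cubes


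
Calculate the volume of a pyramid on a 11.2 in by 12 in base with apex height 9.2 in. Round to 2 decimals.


Shape: rectangular pyramid
Base: 11.2 in x 12 in, Height h = 9.2 in
Formula: V = (1/3) * base_area * h
base_area = 11.2 * 12 = 134.4
base_area * h = 134.4 * 9.2 = 1236.48
V = 1236.48 / 3
V = 412.16
412.16 in^3


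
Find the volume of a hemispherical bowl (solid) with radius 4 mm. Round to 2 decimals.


Shape: hemisphere (half of a sphere)
Radius r = 4 mm
Formula: V = (1/2) * (4/3) * pi * r^3 = (2/3) * pi * r^3
r^3 = 64
(2/3) * 64 = 42.666667
V = 42.666667 * pi
V = 134.04
134.04 mm^3


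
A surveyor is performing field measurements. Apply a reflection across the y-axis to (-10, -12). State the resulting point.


Transformation: reflection
Original point: (-10, -12)
Rule for reflection over the y-axis: (x, y) -> (-x, y)
Apply: (-10, -12) -> (10, -12)
(10, -12)


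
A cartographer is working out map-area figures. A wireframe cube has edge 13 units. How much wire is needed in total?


Shape: cube
Side s = 13 units
A cube has 12 edges, all equal.
Formula: total edge length = 12 * s
Total = 12 * 13
Total = 156
156 units


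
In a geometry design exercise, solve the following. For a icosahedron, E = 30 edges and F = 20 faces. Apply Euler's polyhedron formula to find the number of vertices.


Polyhedron: icosahedron
Euler's formula for convex polyhedra: V - E + F = 2
Given: E = 30 edges and F = 20 faces
Solve for V:
V = 2 + E - F = 2 + 30 - 20 = 12
12 vertices


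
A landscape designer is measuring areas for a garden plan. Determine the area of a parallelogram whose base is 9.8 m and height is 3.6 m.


Shape: parallelogram
Base b = 9.8 m, Height h = 3.6 m
Formula: A = b * h
A = 9.8 * 3.6
A = 35.28
35.28 m^2


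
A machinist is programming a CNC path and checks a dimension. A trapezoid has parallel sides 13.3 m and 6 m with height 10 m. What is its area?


Shape: trapezoid
Parallel sides a = 13.3 m, b = 6 m; Height h = 10 m
Formula: A = (a + b) * h / 2
a + b = 13.3 + 6 = 19.3
A = 19.3 * 10 / 2
A = 193 / 2
A = 96.5
96.5 m^2


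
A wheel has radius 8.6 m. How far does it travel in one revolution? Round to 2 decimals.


Shape: circle
Radius r = 8.6 m
Formula: C = 2 * pi * r
C = 2 * pi * 8.6
C = 17.2 * pi
C = 54.04
54.04 m


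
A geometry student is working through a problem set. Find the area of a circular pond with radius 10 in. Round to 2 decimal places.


Shape: circle
Radius r = 10 in
Formula: A = pi * r^2
r^2 = 10^2 = 100
A = pi * 100
A = 314.16
314.16 in^2


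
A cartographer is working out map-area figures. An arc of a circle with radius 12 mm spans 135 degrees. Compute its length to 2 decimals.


Shape: circular arc
Radius r = 12 mm, Angle = 135 degrees
Formula: L = (angle/360) * 2 * pi * r
2 * pi * r = 24 * pi
L = (135/360) * 24 * pi
L = 9 * pi
L = 28.27
28.27 mm


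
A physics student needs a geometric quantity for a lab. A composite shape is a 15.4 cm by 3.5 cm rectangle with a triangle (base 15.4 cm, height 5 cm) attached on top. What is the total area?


Composite shape: rectangle + triangle
Rectangle area = 15.4 * 3.5 = 53.9
Triangle area = 0.5 * 15.4 * 5 = 38.5
Total = 53.9 + 38.5
Total = 92.4
92.4 cm^2


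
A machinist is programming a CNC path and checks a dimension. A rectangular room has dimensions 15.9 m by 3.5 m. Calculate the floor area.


Shape: rectangle
Length l = 15.9 m, Width w = 3.5 m
Formula: A = l * w
A = 15.9 * 3.5
A = 55.65
55.65 m^2


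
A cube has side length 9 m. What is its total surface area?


Shape: cube
Side s = 9 m
A cube has 6 square faces.
Formula: SA = 6 * s^2
s^2 = 81
SA = 6 * 81
SA = 486
486 m^2


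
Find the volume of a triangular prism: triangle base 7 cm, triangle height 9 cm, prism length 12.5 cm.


Shape: triangular prism
Triangle base = 7 cm, triangle height = 9 cm, prism length L = 12.5 cm
Formula: V = (1/2 * b * h_tri) * L
Cross-section area = 0.5 * 7 * 9 = 31.5
V = 31.5 * 12.5
V = 393.75
393.75 cm^3


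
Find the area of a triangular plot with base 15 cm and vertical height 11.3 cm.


Shape: triangle
Base b = 15 cm, Height h = 11.3 cm
Formula: A = (1/2) * b * h
A = 0.5 * 15 * 11.3
A = 0.5 * 169.5
A = 84.75
84.75 cm^2


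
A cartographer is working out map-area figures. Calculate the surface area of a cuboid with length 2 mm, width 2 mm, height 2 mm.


Shape: rectangular prism
l = 2 mm, w = 2 mm, h = 2 mm
Formula: SA = 2(lw + lh + wh)
lw = 4, lh = 4, wh = 4
lw + lh + wh = 12
SA = 2 * 12
SA = 24
24 mm^2


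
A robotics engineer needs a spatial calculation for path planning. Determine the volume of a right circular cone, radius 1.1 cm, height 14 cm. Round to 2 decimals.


Shape: cone
Radius r = 1.1 cm, Height h = 14 cm
Formula: V = (1/3) * pi * r^2 * h
r^2 = 1.21
pi * r^2 * h = pi * 1.21 * 14 = 16.94 * pi
V = 16.94 * pi / 3
V = 17.74
17.74 cm^3


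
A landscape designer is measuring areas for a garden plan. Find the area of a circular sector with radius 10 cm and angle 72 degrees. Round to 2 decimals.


Shape: circular sector
Radius r = 10 cm, Angle = 72 degrees
Formula: A = (angle/360) * pi * r^2
r^2 = 100
Fraction of circle = 72/360
A = (72/360) * pi * 100
A = 20 * pi
A = 62.83
62.83 cm^2


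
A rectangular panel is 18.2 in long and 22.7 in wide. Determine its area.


Shape: rectangle
Length l = 18.2 in, Width w = 22.7 in
Formula: A = l * w
A = 18.2 * 22.7
A = 413.14
413.14 in^2


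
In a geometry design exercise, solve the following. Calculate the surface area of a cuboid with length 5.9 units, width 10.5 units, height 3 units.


Shape: rectangular prism
l = 5.9 units, w = 10.5 units, h = 3 units
Formula: SA = 2(lw + lh + wh)
lw = 61.95, lh = 17.7, wh = 31.5
lw + lh + wh = 111.15
SA = 2 * 111.15
SA = 222.3
222.3 units^2


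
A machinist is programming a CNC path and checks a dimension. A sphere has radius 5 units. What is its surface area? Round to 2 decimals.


Shape: sphere
Radius r = 5 units
Formula: SA = 4 * pi * r^2
r^2 = 25
SA = 4 * pi * 25
SA = 100 * pi
SA = 314.16
314.16 units^2


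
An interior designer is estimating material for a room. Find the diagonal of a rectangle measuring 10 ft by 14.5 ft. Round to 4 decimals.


Shape: rectangle (diagonal via Pythagoras)
Sides: 10 ft and 14.5 ft
Formula: d = sqrt(l^2 + w^2)
l^2 = 100, w^2 = 210.25
l^2 + w^2 = 310.25
d = sqrt(310.25)
d = 17.6139
17.6139 ft


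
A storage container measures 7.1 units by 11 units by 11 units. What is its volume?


Shape: rectangular prism
l = 7.1 units, w = 11 units, h = 11 units
Formula: V = l * w * h
V = 7.1 * 11 * 11
V = 78.1 * 11
V = 859.1
859.1 units^3


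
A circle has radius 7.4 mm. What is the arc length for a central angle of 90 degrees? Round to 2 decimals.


Shape: circular arc
Radius r = 7.4 mm, Angle = 90 degrees
Formula: L = (angle/360) * 2 * pi * r
2 * pi * r = 14.8 * pi
L = (90/360) * 14.8 * pi
L = 3.7 * pi
L = 11.62
11.62 mm


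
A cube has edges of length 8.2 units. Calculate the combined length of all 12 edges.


Shape: cube
Side s = 8.2 units
A cube has 12 edges, all equal.
Formula: total edge length = 12 * s
Total = 12 * 8.2
Total = 98.4
98.4 units


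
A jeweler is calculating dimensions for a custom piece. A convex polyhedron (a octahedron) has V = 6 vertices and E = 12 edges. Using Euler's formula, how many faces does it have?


Polyhedron: octahedron
Euler's formula for convex polyhedra: V - E + F = 2
Given: V = 6 vertices and E = 12 edges
Solve for F:
F = 2 + E - V = 2 + 12 - 6 = 8
8 faces


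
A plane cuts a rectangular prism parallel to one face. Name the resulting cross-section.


Solid: rectangular prism
Cutting plane: parallel to one face
Visualize the intersection of the plane with the solid's surface.
The boundary of the cut region is a rectangle.
rectangle


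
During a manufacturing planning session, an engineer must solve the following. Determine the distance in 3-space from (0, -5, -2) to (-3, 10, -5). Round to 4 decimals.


3D distance between two points
P1 = (0, -5, -2), P2 = (-3, 10, -5)
Formula: d = sqrt((x2-x1)^2 + (y2-y1)^2 + (z2-z1)^2)
dx = -3 - 0 = -3
dy = 10 - -5 = 15
dz = -5 - -2 = -3
dx^2 + dy^2 + dz^2 = 9 + 225 + 9 = 243
d = sqrt(243)
d = 15.5885
15.5885 units


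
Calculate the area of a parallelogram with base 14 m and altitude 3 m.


Shape: parallelogram
Base b = 14 m, Height h = 3 m
Formula: A = b * h
A = 14 * 3
A = 42
42 m^2


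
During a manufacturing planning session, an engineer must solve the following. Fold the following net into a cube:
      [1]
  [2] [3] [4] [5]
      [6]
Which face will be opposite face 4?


Net: cross layout. Take square 3 as the base (bottom).
Fold the four squares in the horizontal row up around 3: 2 -> left, 4 -> right, 5 wraps to the top.
Fold 1 and 6 up from 3: 1 -> back, 6 -> front.
Opposite pairs are therefore: (1, 6), (2, 4), (3, 5).
Face 4 is opposite face 2.
face 2


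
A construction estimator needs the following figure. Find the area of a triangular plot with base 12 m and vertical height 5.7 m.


Shape: triangle
Base b = 12 m, Height h = 5.7 m
Formula: A = (1/2) * b * h
A = 0.5 * 12 * 5.7
A = 0.5 * 68.4
A = 34.2
34.2 m^2


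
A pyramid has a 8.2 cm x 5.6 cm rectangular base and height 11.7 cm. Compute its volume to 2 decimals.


Shape: rectangular pyramid
Base: 8.2 cm x 5.6 cm, Height h = 11.7 cm
Formula: V = (1/3) * base_area * h
base_area = 8.2 * 5.6 = 45.92
base_area * h = 45.92 * 11.7 = 537.264
V = 537.264 / 3
V = 179.09
179.09 cm^3


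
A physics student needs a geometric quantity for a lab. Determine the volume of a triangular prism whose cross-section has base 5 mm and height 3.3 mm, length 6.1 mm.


Shape: triangular prism
Triangle base = 5 mm, triangle height = 3.3 mm, prism length L = 6.1 mm
Formula: V = (1/2 * b * h_tri) * L
Cross-section area = 0.5 * 5 * 3.3 = 8.25
V = 8.25 * 6.1
V = 50.325
50.325 mm^3


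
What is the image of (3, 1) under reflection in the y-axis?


Transformation: reflection
Original point: (3, 1)
Rule for reflection over the y-axis: (x, y) -> (-x, y)
Apply: (3, 1) -> (-3, 1)
(-3, 1)


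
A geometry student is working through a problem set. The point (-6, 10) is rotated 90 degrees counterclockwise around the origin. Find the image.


Transformation: rotation about the origin
Original point: (-6, 10)
Rule for 90 deg counterclockwise: (x, y) -> (-y, x)
Apply: (-6, 10) -> (-10, -6)
(-10, -6)


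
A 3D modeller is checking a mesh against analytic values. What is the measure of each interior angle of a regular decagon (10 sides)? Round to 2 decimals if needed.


Shape: regular decagon (10 sides)
Formula: interior angle = (n - 2) * 180 / n
(n - 2) = 8
(n - 2) * 180 = 1440
angle = 1440 / 10
angle = 144
144 degrees


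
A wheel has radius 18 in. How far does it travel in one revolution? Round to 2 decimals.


Shape: circle
Radius r = 18 in
Formula: C = 2 * pi * r
C = 2 * pi * 18
C = 36 * pi
C = 113.1
113.1 in


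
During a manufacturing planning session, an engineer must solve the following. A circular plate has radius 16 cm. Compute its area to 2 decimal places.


Shape: circle
Radius r = 16 cm
Formula: A = pi * r^2
r^2 = 16^2 = 256
A = pi * 256
A = 804.25
804.25 cm^2


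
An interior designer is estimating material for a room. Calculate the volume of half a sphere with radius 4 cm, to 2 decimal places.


Shape: hemisphere (half of a sphere)
Radius r = 4 cm
Formula: V = (1/2) * (4/3) * pi * r^3 = (2/3) * pi * r^3
r^3 = 64
(2/3) * 64 = 42.666667
V = 42.666667 * pi
V = 134.04
134.04 cm^3


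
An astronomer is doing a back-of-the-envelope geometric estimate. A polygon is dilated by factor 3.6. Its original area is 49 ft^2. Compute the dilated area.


Linear scale factor k = 3.6
Original area = 49 ft^2
Rule: under a linear scaling by k, areas scale by k^2.
k^2 = 3.6^2 = 12.96
New area = 49 * 12.96
New area = 635.04
635.04 ft^2


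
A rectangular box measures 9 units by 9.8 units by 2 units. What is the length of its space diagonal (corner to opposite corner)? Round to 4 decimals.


Shape: rectangular box (space diagonal)
l = 9 units, w = 9.8 units, h = 2 units
Visualize: the diagonal of the base, then a right triangle with that diagonal and the height.
Formula: d = sqrt(l^2 + w^2 + h^2)
l^2 + w^2 + h^2 = 81 + 96.04 + 4 = 181.04
d = sqrt(181.04)
d = 13.4551
13.4551 units


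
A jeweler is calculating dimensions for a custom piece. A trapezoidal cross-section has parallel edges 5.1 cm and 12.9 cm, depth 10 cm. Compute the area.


Shape: trapezoid
Parallel sides a = 5.1 cm, b = 12.9 cm; Height h = 10 cm
Formula: A = (a + b) * h / 2
a + b = 5.1 + 12.9 = 18
A = 18 * 10 / 2
A = 180 / 2
A = 90
90 cm^2


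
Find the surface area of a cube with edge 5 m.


Shape: cube
Side s = 5 m
A cube has 6 square faces.
Formula: SA = 6 * s^2
s^2 = 25
SA = 6 * 25
SA = 150
150 m^2


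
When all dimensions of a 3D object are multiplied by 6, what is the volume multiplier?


Linear scale factor k = 6
Rule: under a linear scaling by k, volumes scale by k^3.
k^3 = 6 * 6 * 6
k^3 = 36 * 6
k^3 = 216
Volume scales by a factor of 216.
216 (dimensionless)


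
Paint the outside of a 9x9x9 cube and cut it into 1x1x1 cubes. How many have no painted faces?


Large cube: 9 x 9 x 9, cut into unit cubes.
n = 9, so n - 2 = 7
Unpainted cubes form the interior (n - 2)^3 block.
(n - 2)^3 = 7^3 = 343
343 unit cubes


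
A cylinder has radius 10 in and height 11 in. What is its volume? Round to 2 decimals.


Shape: cylinder
Radius r = 10 in, Height h = 11 in
Formula: V = pi * r^2 * h
r^2 = 100
V = pi * 100 * 11
V = 1100 * pi
V = 3455.75
3455.75 in^3


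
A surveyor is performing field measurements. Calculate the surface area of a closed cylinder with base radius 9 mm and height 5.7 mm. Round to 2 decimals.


Shape: closed cylinder
Radius r = 9 mm, Height h = 5.7 mm
Formula: SA = 2*pi*r^2 + 2*pi*r*h = 2*pi*r*(r + h)
r + h = 14.7
2 * r * (r + h) = 2 * 9 * 14.7 = 264.6
SA = 264.6 * pi
SA = 831.27
831.27 mm^2


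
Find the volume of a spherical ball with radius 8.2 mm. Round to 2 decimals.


Shape: sphere
Radius r = 8.2 mm
Formula: V = (4/3) * pi * r^3
r^3 = 551.368
(4/3) * 551.368 = 735.157333
V = 735.157333 * pi
V = 2309.56
2309.56 mm^3


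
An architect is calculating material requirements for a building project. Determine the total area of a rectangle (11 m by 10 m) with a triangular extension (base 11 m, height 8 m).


Composite shape: rectangle + triangle
Rectangle area = 11 * 10 = 110
Triangle area = 0.5 * 11 * 8 = 44
Total = 110 + 44
Total = 154
154 m^2


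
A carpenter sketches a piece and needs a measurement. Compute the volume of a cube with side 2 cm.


Shape: cube
Side s = 2 cm
Formula: V = s^3
V = 2 * 2 * 2
V = 4 * 2
V = 8
8 cm^3


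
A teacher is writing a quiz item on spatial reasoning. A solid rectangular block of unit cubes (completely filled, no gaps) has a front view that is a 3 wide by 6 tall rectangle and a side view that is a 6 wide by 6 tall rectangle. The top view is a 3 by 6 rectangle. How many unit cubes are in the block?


Orthographic views of a solid rectangular block:
Front view 3 x 6 -> length = 3, height = 6
Side view 6 x 6 -> width = 6, height = 6 (consistent)
Top view 3 x 6 -> confirms length = 3, width = 6
The block is 3 x 6 x 6.
Total unit cubes = 3 * 6 * 6 = 108
108 unit cubes


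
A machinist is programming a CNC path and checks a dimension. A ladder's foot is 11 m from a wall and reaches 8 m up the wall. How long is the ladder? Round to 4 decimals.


Shape: right triangle
Legs a = 11 m, b = 8 m
Formula: c = sqrt(a^2 + b^2)
a^2 = 121, b^2 = 64
a^2 + b^2 = 185
c = sqrt(185)
c = 13.6015
13.6015 m


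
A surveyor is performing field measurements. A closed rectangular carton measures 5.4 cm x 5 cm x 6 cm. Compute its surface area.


Shape: rectangular prism
l = 5.4 cm, w = 5 cm, h = 6 cm
Formula: SA = 2(lw + lh + wh)
lw = 27, lh = 32.4, wh = 30
lw + lh + wh = 89.4
SA = 2 * 89.4
SA = 178.8
178.8 cm^2


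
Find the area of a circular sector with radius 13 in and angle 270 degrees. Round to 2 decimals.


Shape: circular sector
Radius r = 13 in, Angle = 270 degrees
Formula: A = (angle/360) * pi * r^2
r^2 = 169
Fraction of circle = 270/360
A = (270/360) * pi * 169
A = 126.75 * pi
A = 398.2
398.2 in^2


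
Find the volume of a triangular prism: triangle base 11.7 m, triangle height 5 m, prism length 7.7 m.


Shape: triangular prism
Triangle base = 11.7 m, triangle height = 5 m, prism length L = 7.7 m
Formula: V = (1/2 * b * h_tri) * L
Cross-section area = 0.5 * 11.7 * 5 = 29.25
V = 29.25 * 7.7
V = 225.225
225.225 m^3


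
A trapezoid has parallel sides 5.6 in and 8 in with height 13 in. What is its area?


Shape: trapezoid
Parallel sides a = 5.6 in, b = 8 in; Height h = 13 in
Formula: A = (a + b) * h / 2
a + b = 5.6 + 8 = 13.6
A = 13.6 * 13 / 2
A = 176.8 / 2
A = 88.4
88.4 in^2


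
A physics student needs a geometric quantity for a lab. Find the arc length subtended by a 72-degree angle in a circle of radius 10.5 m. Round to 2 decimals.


Shape: circular arc
Radius r = 10.5 m, Angle = 72 degrees
Formula: L = (angle/360) * 2 * pi * r
2 * pi * r = 21 * pi
L = (72/360) * 21 * pi
L = 4.2 * pi
L = 13.19
13.19 m


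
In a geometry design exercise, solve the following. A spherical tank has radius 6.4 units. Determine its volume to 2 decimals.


Shape: sphere
Radius r = 6.4 units
Formula: V = (4/3) * pi * r^3
r^3 = 262.144
(4/3) * 262.144 = 349.525333
V = 349.525333 * pi
V = 1098.07
1098.07 units^3


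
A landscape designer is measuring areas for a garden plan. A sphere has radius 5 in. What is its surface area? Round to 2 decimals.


Shape: sphere
Radius r = 5 in
Formula: SA = 4 * pi * r^2
r^2 = 25
SA = 4 * pi * 25
SA = 100 * pi
SA = 314.16
314.16 in^2


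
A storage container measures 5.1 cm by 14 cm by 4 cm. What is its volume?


Shape: rectangular prism
l = 5.1 cm, w = 14 cm, h = 4 cm
Formula: V = l * w * h
V = 5.1 * 14 * 4
V = 71.4 * 4
V = 285.6
285.6 cm^3


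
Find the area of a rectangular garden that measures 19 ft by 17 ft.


Shape: rectangle
Length l = 19 ft, Width w = 17 ft
Formula: A = l * w
A = 19 * 17
A = 323
323 ft^2


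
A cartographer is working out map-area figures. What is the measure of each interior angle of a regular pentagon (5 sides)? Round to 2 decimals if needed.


Shape: regular pentagon (5 sides)
Formula: interior angle = (n - 2) * 180 / n
(n - 2) = 3
(n - 2) * 180 = 540
angle = 540 / 5
angle = 108
108 degrees


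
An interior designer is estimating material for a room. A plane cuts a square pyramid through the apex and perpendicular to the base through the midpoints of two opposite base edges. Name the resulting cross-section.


Solid: square pyramid
Cutting plane: through the apex and perpendicular to the base through the midpoints of two opposite base edges
Visualize the intersection of the plane with the solid's surface.
The boundary of the cut region is a isosceles triangle.
isosceles triangle


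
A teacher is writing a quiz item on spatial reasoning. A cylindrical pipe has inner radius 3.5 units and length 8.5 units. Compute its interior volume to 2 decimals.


Shape: cylinder
Radius r = 3.5 units, Height h = 8.5 units
Formula: V = pi * r^2 * h
r^2 = 12.25
V = pi * 12.25 * 8.5
V = 104.125 * pi
V = 327.12
327.12 units^3


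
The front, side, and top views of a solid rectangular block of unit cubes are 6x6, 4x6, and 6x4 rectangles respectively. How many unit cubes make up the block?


Orthographic views of a solid rectangular block:
Front view 6 x 6 -> length = 6, height = 6
Side view 4 x 6 -> width = 4, height = 6 (consistent)
Top view 6 x 4 -> confirms length = 6, width = 4
The block is 6 x 4 x 6.
Total unit cubes = 6 * 4 * 6 = 144
144 unit cubes


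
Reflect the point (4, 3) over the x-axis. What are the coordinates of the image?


Transformation: reflection
Original point: (4, 3)
Rule for reflection over the x-axis: (x, y) -> (x, -y)
Apply: (4, 3) -> (4, -3)
(4, -3)


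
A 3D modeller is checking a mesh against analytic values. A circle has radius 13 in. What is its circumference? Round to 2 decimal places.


Shape: circle
Radius r = 13 in
Formula: C = 2 * pi * r
C = 2 * pi * 13
C = 26 * pi
C = 81.68
81.68 in


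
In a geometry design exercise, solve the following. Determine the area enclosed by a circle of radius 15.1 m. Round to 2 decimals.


Shape: circle
Radius r = 15.1 m
Formula: A = pi * r^2
r^2 = 15.1^2 = 228.01
A = pi * 228.01
A = 716.31
716.31 m^2


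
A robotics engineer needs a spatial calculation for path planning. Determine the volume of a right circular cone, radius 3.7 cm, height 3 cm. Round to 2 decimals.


Shape: cone
Radius r = 3.7 cm, Height h = 3 cm
Formula: V = (1/3) * pi * r^2 * h
r^2 = 13.69
pi * r^2 * h = pi * 13.69 * 3 = 41.07 * pi
V = 41.07 * pi / 3
V = 43.01
43.01 cm^3


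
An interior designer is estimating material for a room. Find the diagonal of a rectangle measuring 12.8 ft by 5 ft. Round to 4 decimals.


Shape: rectangle (diagonal via Pythagoras)
Sides: 12.8 ft and 5 ft
Formula: d = sqrt(l^2 + w^2)
l^2 = 163.84, w^2 = 25
l^2 + w^2 = 188.84
d = sqrt(188.84)
d = 13.7419
13.7419 ft


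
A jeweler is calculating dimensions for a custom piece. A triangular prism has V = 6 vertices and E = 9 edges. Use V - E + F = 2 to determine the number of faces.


Polyhedron: triangular prism
Euler's formula for convex polyhedra: V - E + F = 2
Given: V = 6 vertices and E = 9 edges
Solve for F:
F = 2 + E - V = 2 + 9 - 6 = 5
5 faces


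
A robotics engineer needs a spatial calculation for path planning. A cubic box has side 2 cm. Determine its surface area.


Shape: cube
Side s = 2 cm
A cube has 6 square faces.
Formula: SA = 6 * s^2
s^2 = 4
SA = 6 * 4
SA = 24
24 cm^2


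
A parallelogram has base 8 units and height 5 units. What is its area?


Shape: parallelogram
Base b = 8 units, Height h = 5 units
Formula: A = b * h
A = 8 * 5
A = 40
40 units^2


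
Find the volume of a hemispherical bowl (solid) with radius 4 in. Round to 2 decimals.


Shape: hemisphere (half of a sphere)
Radius r = 4 in
Formula: V = (1/2) * (4/3) * pi * r^3 = (2/3) * pi * r^3
r^3 = 64
(2/3) * 64 = 42.666667
V = 42.666667 * pi
V = 134.04
134.04 in^3
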